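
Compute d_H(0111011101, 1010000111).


XOR: 1101011010
Count of 1s: 6

6


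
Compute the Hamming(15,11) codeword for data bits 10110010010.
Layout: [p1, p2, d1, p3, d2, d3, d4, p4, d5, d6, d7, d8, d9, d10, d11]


Parity bits: p1=1, p2=1, p3=1, p4=0

111101100010010


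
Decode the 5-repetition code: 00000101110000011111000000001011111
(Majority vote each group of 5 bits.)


Groups: 00000, 10111, 00000, 11111, 00000, 00010, 11111
Majority votes: 0101001

0101001


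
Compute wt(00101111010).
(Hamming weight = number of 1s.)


Counting 1s in 00101111010

6


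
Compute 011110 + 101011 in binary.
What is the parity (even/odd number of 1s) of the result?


011110 = 30
101011 = 43
Sum = 73 = 1001001
1s count = 3

odd parity (3 ones in 1001001)


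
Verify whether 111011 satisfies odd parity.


Number of 1s: 5

Yes, parity is correct (5 ones)


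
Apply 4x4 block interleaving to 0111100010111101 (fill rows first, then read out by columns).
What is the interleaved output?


Matrix:
  0111
  1000
  1011
  1101
Read columns: 0111100110101011

0111100110101011


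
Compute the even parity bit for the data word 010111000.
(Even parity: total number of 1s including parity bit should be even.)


Number of 1s in data: 4
Parity bit: 0

0


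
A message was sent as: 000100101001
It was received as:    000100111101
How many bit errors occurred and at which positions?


XOR: 000000010100

2 error(s) at position(s): 7, 9


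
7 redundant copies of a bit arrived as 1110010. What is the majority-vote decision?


Ones: 4 out of 7
Threshold: 4

1 (4/7 voted 1)


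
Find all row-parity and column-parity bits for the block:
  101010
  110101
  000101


Row parities: 100
Column parities: 011010

Row P: 100, Col P: 011010, Corner: 1


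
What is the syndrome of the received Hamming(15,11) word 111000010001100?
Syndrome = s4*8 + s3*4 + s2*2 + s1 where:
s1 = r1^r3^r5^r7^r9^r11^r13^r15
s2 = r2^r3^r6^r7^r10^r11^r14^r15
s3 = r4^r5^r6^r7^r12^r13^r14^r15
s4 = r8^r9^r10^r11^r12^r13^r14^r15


s1=1, s2=0, s3=0, s4=1

Syndrome = 9 (error at position 9)


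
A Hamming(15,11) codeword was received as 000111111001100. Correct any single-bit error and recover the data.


Syndrome = 0: no error detected

Data: 01111001100 (no errors)


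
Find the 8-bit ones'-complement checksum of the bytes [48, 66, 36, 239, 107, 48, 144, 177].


Sum = 865 mod 256 = 97
Complement = 158

158


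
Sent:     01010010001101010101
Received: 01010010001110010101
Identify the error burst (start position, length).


XOR: 00000000000011000000

Burst at position 12, length 2


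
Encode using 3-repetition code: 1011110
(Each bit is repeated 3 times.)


Each bit -> 3 copies

111000111111111111000


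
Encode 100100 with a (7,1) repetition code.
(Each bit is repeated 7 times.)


Each bit -> 7 copies

111111100000000000000111111100000000000000


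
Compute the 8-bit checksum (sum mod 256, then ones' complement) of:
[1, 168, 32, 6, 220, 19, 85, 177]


Sum = 708 mod 256 = 196
Complement = 59

59


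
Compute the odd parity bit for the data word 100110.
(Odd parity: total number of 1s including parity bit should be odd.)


Number of 1s in data: 3
Parity bit: 0

0


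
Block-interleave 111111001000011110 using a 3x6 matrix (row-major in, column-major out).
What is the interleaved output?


Matrix:
  111111
  001000
  011110
Read columns: 100101111101101100

100101111101101100


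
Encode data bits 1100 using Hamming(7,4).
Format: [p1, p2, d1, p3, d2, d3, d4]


Parity bits: p1=0, p2=1, p3=1

0111100


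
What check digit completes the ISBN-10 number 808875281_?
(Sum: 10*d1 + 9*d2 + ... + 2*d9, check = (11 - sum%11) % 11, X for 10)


Weighted sum: 301
301 mod 11 = 4

Check digit: 7


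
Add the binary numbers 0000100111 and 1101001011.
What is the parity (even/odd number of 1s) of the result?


0000100111 = 39
1101001011 = 843
Sum = 882 = 1101110010
1s count = 6

even parity (6 ones in 1101110010)


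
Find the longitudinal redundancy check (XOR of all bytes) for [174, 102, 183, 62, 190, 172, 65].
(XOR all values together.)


XOR chain: 174 ^ 102 ^ 183 ^ 62 ^ 190 ^ 172 ^ 65 = 18

18


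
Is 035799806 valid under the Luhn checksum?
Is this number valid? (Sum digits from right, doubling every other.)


Luhn sum = 48
48 mod 10 = 8

Invalid (Luhn sum mod 10 = 8)


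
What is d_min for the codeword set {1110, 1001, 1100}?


Comparing all pairs, minimum distance: 1
Can detect 0 errors, correct 0 errors

1


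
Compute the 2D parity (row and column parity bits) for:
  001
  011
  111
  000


Row parities: 1010
Column parities: 101

Row P: 1010, Col P: 101, Corner: 0


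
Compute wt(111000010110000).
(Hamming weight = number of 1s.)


Counting 1s in 111000010110000

6


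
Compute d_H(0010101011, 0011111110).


XOR: 0001010101
Count of 1s: 4

4


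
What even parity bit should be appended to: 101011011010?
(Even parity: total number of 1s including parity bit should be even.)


Number of 1s in data: 7
Parity bit: 1

1


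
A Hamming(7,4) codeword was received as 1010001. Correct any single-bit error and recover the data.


Syndrome = 5: error at position 5

Data: 1101 (corrected bit 5)


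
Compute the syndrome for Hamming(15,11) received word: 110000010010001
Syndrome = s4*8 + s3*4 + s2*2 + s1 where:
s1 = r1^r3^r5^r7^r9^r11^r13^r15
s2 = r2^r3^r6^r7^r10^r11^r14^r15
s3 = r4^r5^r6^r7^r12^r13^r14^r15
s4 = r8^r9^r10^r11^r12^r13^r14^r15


s1=1, s2=1, s3=1, s4=1

Syndrome = 15 (error at position 15)


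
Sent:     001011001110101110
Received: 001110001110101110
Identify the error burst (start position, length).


XOR: 000101000000000000

Burst at position 3, length 3


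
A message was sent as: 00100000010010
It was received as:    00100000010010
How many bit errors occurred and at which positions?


XOR: 00000000000000

0 errors (received matches sent)


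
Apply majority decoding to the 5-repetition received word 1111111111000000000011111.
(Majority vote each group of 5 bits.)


Groups: 11111, 11111, 00000, 00000, 11111
Majority votes: 11001

11001


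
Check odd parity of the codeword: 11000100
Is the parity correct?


Number of 1s: 3

Yes, parity is correct (3 ones)


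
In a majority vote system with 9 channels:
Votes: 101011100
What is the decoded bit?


Ones: 5 out of 9
Threshold: 5

1 (5/9 voted 1)


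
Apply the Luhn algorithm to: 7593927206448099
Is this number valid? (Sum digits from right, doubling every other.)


Luhn sum = 83
83 mod 10 = 3

Invalid (Luhn sum mod 10 = 3)


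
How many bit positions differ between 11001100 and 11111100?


XOR: 00110000
Count of 1s: 2

2


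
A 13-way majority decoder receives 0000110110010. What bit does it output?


Ones: 5 out of 13
Threshold: 7

0 (5/13 voted 1)


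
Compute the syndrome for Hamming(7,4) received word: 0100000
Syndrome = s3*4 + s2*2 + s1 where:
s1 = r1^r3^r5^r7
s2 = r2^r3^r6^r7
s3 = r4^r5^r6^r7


s1=0, s2=1, s3=0

Syndrome = 2 (error at position 2)


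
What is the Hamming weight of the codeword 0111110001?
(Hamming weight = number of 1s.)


Counting 1s in 0111110001

6


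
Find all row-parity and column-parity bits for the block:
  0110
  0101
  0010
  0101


Row parities: 0010
Column parities: 0100

Row P: 0010, Col P: 0100, Corner: 1


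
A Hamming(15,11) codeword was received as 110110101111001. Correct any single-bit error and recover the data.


Syndrome = 14: error at position 14

Data: 01011111011 (corrected bit 14)


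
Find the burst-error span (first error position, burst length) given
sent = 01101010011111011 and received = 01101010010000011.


XOR: 00000000001111000

Burst at position 10, length 4


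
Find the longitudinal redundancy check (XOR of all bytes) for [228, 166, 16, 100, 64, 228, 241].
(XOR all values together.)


XOR chain: 228 ^ 166 ^ 16 ^ 100 ^ 64 ^ 228 ^ 241 = 99

99


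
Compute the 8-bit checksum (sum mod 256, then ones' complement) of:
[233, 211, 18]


Sum = 462 mod 256 = 206
Complement = 49

49


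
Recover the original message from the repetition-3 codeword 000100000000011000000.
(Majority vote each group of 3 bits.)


Groups: 000, 100, 000, 000, 011, 000, 000
Majority votes: 0000100

0000100


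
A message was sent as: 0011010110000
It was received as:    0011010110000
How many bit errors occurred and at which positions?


XOR: 0000000000000

0 errors (received matches sent)


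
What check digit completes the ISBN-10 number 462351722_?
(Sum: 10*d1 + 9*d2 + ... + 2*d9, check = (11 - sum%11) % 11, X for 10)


Weighted sum: 204
204 mod 11 = 6

Check digit: 5


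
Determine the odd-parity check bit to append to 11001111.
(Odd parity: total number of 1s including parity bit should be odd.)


Number of 1s in data: 6
Parity bit: 1

1


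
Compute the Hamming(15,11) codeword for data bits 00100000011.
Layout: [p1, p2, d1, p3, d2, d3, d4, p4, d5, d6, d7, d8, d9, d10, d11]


Parity bits: p1=1, p2=1, p3=1, p4=0

110101000000011


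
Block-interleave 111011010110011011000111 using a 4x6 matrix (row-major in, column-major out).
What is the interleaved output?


Matrix:
  111011
  010110
  011011
  000111
Read columns: 100011101010010111111011

100011101010010111111011


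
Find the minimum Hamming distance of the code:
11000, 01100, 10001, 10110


Comparing all pairs, minimum distance: 2
Can detect 1 errors, correct 0 errors

2


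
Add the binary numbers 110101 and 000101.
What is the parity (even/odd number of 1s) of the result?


110101 = 53
000101 = 5
Sum = 58 = 111010
1s count = 4

even parity (4 ones in 111010)


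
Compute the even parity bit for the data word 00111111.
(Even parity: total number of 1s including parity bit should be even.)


Number of 1s in data: 6
Parity bit: 0

0


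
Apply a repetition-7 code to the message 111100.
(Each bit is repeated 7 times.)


Each bit -> 7 copies

111111111111111111111111111100000000000000


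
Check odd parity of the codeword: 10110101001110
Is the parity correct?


Number of 1s: 8

No, parity error (8 ones)


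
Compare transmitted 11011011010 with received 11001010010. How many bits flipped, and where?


XOR: 00010001000

2 error(s) at position(s): 3, 7


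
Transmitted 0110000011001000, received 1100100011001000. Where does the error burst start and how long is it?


XOR: 1010100000000000

Burst at position 0, length 5


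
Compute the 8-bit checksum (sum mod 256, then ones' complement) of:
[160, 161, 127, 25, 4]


Sum = 477 mod 256 = 221
Complement = 34

34


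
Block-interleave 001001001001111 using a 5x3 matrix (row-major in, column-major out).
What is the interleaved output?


Matrix:
  001
  001
  001
  001
  111
Read columns: 000010000111111

000010000111111


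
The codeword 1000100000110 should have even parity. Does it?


Number of 1s: 4

Yes, parity is correct (4 ones)


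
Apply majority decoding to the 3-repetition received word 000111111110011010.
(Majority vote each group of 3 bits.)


Groups: 000, 111, 111, 110, 011, 010
Majority votes: 011110

011110


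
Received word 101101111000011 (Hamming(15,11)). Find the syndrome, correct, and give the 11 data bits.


Syndrome = 7: error at position 7

Data: 10101000011 (corrected bit 7)


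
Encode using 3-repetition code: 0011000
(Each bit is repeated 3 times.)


Each bit -> 3 copies

000000111111000000000


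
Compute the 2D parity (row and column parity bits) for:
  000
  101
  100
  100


Row parities: 0011
Column parities: 101

Row P: 0011, Col P: 101, Corner: 0


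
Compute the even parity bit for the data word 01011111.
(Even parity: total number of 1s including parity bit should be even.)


Number of 1s in data: 6
Parity bit: 0

0


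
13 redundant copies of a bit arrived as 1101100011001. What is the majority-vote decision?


Ones: 7 out of 13
Threshold: 7

1 (7/13 voted 1)


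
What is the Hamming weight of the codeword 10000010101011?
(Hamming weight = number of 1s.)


Counting 1s in 10000010101011

6


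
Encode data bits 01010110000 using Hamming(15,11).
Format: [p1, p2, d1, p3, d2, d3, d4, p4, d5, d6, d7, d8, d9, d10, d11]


Parity bits: p1=1, p2=1, p3=0, p4=0

110010100110000


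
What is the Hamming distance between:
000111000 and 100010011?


XOR: 100101011
Count of 1s: 5

5


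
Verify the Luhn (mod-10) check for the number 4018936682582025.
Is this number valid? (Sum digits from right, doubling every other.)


Luhn sum = 70
70 mod 10 = 0

Valid (Luhn sum mod 10 = 0)


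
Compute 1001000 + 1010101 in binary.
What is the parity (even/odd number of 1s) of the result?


1001000 = 72
1010101 = 85
Sum = 157 = 10011101
1s count = 5

odd parity (5 ones in 10011101)


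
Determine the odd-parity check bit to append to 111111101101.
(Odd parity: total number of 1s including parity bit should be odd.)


Number of 1s in data: 10
Parity bit: 1

1


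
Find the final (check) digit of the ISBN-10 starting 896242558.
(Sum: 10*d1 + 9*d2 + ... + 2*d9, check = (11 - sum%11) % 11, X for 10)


Weighted sum: 308
308 mod 11 = 0

Check digit: 0


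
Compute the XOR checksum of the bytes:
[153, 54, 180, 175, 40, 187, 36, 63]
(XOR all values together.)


XOR chain: 153 ^ 54 ^ 180 ^ 175 ^ 40 ^ 187 ^ 36 ^ 63 = 60

60


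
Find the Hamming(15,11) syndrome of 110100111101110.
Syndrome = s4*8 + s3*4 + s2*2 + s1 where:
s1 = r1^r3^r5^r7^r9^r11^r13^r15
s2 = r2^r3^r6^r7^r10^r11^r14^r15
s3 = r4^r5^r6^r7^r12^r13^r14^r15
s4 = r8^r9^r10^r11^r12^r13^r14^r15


s1=0, s2=0, s3=1, s4=0

Syndrome = 4 (error at position 4)


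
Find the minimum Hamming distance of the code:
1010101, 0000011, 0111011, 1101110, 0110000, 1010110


Comparing all pairs, minimum distance: 2
Can detect 1 errors, correct 0 errors

2


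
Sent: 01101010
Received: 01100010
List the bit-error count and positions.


XOR: 00001000

1 error(s) at position(s): 4


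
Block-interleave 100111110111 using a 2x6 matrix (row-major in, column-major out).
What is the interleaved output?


Matrix:
  100111
  110111
Read columns: 110100111111

110100111111


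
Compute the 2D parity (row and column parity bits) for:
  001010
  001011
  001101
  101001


Row parities: 0111
Column parities: 100101

Row P: 0111, Col P: 100101, Corner: 1


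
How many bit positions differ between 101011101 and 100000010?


XOR: 001011111
Count of 1s: 6

6


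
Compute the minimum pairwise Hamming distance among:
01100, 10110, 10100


Comparing all pairs, minimum distance: 1
Can detect 0 errors, correct 0 errors

1


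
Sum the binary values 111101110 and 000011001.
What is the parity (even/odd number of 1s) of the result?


111101110 = 494
000011001 = 25
Sum = 519 = 1000000111
1s count = 4

even parity (4 ones in 1000000111)


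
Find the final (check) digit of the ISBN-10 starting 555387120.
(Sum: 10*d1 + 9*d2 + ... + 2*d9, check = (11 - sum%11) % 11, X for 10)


Weighted sum: 249
249 mod 11 = 7

Check digit: 4


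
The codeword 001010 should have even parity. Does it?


Number of 1s: 2

Yes, parity is correct (2 ones)


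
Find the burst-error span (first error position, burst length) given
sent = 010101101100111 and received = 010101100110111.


XOR: 000000001010000

Burst at position 8, length 3


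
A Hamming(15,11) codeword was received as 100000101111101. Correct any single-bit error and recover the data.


Syndrome = 0: no error detected

Data: 00011111101 (no errors)


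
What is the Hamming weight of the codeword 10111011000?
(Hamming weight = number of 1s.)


Counting 1s in 10111011000

6


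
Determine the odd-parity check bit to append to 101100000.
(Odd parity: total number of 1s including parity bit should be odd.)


Number of 1s in data: 3
Parity bit: 0

0


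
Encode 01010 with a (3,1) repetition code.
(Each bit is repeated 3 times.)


Each bit -> 3 copies

000111000111000


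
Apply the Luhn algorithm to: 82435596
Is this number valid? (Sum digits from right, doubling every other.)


Luhn sum = 41
41 mod 10 = 1

Invalid (Luhn sum mod 10 = 1)


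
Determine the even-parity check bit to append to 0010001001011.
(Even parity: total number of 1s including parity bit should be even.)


Number of 1s in data: 5
Parity bit: 1

1


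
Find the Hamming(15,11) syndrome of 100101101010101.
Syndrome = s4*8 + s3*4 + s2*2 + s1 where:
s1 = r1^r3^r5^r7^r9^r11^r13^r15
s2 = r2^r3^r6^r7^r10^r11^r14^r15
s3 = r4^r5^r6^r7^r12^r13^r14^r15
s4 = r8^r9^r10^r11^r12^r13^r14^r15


s1=0, s2=0, s3=1, s4=0

Syndrome = 4 (error at position 4)


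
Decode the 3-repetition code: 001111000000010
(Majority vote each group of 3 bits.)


Groups: 001, 111, 000, 000, 010
Majority votes: 01000

01000


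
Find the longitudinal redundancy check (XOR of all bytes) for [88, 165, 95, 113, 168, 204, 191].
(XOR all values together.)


XOR chain: 88 ^ 165 ^ 95 ^ 113 ^ 168 ^ 204 ^ 191 = 8

8


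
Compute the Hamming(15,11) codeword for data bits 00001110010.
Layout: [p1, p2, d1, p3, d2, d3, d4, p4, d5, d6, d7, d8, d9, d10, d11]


Parity bits: p1=0, p2=1, p3=1, p4=0

010100001110010


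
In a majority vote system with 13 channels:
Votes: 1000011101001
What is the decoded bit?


Ones: 6 out of 13
Threshold: 7

0 (6/13 voted 1)


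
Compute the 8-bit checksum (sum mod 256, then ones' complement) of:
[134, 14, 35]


Sum = 183 mod 256 = 183
Complement = 72

72


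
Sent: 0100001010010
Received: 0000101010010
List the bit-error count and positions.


XOR: 0100100000000

2 error(s) at position(s): 1, 4


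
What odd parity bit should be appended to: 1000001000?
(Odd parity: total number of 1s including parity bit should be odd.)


Number of 1s in data: 2
Parity bit: 1

1


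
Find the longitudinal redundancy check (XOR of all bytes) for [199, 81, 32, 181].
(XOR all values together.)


XOR chain: 199 ^ 81 ^ 32 ^ 181 = 3

3


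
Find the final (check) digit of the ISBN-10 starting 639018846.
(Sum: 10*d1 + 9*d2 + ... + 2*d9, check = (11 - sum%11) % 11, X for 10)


Weighted sum: 261
261 mod 11 = 8

Check digit: 3


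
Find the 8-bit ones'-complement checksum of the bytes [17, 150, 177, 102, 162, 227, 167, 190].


Sum = 1192 mod 256 = 168
Complement = 87

87


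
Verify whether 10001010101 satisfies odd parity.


Number of 1s: 5

Yes, parity is correct (5 ones)


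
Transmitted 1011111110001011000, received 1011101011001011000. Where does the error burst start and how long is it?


XOR: 0000010101000000000

Burst at position 5, length 5


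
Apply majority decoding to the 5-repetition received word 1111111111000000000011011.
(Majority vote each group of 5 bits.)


Groups: 11111, 11111, 00000, 00000, 11011
Majority votes: 11001

11001


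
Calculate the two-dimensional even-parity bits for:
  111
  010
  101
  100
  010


Row parities: 11011
Column parities: 110

Row P: 11011, Col P: 110, Corner: 0


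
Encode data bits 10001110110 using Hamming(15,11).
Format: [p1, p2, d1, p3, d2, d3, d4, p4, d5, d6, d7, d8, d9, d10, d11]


Parity bits: p1=0, p2=0, p3=0, p4=1

001000011110110


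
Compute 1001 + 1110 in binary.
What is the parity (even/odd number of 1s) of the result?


1001 = 9
1110 = 14
Sum = 23 = 10111
1s count = 4

even parity (4 ones in 10111)


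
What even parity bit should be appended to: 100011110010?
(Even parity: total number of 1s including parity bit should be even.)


Number of 1s in data: 6
Parity bit: 0

0


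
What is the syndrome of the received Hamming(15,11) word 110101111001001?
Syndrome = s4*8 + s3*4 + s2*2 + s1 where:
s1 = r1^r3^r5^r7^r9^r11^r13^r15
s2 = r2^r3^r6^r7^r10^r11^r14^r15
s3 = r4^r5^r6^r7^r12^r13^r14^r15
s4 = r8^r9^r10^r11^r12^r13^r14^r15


s1=0, s2=0, s3=1, s4=0

Syndrome = 4 (error at position 4)


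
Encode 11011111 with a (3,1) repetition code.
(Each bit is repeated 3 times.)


Each bit -> 3 copies

111111000111111111111111


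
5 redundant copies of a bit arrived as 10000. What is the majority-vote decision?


Ones: 1 out of 5
Threshold: 3

0 (1/5 voted 1)


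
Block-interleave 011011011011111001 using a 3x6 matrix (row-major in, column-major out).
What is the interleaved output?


Matrix:
  011011
  011011
  111001
Read columns: 001111111000110111

001111111000110111


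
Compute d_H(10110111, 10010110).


XOR: 00100001
Count of 1s: 2

2


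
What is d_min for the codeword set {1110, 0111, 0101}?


Comparing all pairs, minimum distance: 1
Can detect 0 errors, correct 0 errors

1


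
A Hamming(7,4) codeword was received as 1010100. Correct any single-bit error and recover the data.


Syndrome = 7: error at position 7

Data: 1101 (corrected bit 7)


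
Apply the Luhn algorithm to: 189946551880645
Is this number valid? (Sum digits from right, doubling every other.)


Luhn sum = 74
74 mod 10 = 4

Invalid (Luhn sum mod 10 = 4)


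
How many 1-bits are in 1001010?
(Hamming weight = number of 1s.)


Counting 1s in 1001010

3


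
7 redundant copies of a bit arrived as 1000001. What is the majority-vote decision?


Ones: 2 out of 7
Threshold: 4

0 (2/7 voted 1)


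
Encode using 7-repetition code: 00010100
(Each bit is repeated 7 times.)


Each bit -> 7 copies

00000000000000000000011111110000000111111100000000000000


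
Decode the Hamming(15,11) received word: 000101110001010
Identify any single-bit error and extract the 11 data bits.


Syndrome = 15: error at position 15

Data: 00110001011 (corrected bit 15)


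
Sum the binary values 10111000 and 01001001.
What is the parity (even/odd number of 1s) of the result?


10111000 = 184
01001001 = 73
Sum = 257 = 100000001
1s count = 2

even parity (2 ones in 100000001)


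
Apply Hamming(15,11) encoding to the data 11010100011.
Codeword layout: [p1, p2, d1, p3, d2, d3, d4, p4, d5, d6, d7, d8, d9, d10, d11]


Parity bits: p1=0, p2=1, p3=0, p4=1

011010110100011


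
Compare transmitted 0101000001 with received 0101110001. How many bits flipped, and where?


XOR: 0000110000

2 error(s) at position(s): 4, 5


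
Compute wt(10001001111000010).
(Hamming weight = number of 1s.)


Counting 1s in 10001001111000010

7


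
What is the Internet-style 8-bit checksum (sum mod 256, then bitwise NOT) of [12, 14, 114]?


Sum = 140 mod 256 = 140
Complement = 115

115


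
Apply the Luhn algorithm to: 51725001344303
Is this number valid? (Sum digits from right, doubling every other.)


Luhn sum = 35
35 mod 10 = 5

Invalid (Luhn sum mod 10 = 5)


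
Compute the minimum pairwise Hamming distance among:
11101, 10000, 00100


Comparing all pairs, minimum distance: 2
Can detect 1 errors, correct 0 errors

2


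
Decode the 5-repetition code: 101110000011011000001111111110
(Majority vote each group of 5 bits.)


Groups: 10111, 00000, 11011, 00000, 11111, 11110
Majority votes: 101011

101011


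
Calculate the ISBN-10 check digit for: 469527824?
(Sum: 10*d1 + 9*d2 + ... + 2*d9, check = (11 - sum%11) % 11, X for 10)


Weighted sum: 294
294 mod 11 = 8

Check digit: 3


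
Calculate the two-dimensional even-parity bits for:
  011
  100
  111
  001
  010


Row parities: 01111
Column parities: 011

Row P: 01111, Col P: 011, Corner: 0


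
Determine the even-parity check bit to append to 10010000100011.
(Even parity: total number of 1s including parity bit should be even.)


Number of 1s in data: 5
Parity bit: 1

1


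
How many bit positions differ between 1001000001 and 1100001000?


XOR: 0101001001
Count of 1s: 4

4


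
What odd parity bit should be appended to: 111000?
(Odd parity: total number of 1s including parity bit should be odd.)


Number of 1s in data: 3
Parity bit: 0

0


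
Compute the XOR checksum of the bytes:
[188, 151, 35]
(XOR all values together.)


XOR chain: 188 ^ 151 ^ 35 = 8

8


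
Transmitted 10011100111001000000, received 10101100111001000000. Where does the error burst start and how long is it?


XOR: 00110000000000000000

Burst at position 2, length 2


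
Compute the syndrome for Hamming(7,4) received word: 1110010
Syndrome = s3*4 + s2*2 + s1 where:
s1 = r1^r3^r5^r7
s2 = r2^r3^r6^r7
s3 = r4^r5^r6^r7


s1=0, s2=1, s3=1

Syndrome = 6 (error at position 6)


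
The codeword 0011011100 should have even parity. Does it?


Number of 1s: 5

No, parity error (5 ones)


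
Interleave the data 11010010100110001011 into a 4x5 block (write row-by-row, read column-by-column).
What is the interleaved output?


Matrix:
  11010
  01010
  01100
  01011
Read columns: 10001111001011010001

10001111001011010001


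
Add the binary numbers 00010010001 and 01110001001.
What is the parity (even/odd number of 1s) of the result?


00010010001 = 145
01110001001 = 905
Sum = 1050 = 10000011010
1s count = 4

even parity (4 ones in 10000011010)


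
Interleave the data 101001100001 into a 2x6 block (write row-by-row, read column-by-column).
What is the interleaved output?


Matrix:
  101001
  100001
Read columns: 110010000011

110010000011


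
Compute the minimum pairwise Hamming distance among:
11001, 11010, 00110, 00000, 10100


Comparing all pairs, minimum distance: 2
Can detect 1 errors, correct 0 errors

2


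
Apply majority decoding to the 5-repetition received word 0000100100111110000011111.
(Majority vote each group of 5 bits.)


Groups: 00001, 00100, 11111, 00000, 11111
Majority votes: 00101

00101


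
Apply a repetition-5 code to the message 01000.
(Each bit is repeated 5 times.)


Each bit -> 5 copies

0000011111000000000000000


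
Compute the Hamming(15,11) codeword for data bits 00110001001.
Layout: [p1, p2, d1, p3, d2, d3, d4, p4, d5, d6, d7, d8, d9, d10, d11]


Parity bits: p1=0, p2=1, p3=0, p4=0

010001100001001


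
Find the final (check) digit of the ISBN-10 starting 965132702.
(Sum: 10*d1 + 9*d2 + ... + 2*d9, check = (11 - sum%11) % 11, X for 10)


Weighted sum: 251
251 mod 11 = 9

Check digit: 2


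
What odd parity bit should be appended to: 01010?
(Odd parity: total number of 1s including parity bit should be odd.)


Number of 1s in data: 2
Parity bit: 1

1


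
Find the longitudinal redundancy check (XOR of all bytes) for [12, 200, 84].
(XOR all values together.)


XOR chain: 12 ^ 200 ^ 84 = 144

144


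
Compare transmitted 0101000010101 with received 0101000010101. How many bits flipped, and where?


XOR: 0000000000000

0 errors (received matches sent)


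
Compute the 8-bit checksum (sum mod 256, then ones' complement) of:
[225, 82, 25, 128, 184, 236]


Sum = 880 mod 256 = 112
Complement = 143

143


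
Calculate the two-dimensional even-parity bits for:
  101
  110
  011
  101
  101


Row parities: 00000
Column parities: 000

Row P: 00000, Col P: 000, Corner: 0


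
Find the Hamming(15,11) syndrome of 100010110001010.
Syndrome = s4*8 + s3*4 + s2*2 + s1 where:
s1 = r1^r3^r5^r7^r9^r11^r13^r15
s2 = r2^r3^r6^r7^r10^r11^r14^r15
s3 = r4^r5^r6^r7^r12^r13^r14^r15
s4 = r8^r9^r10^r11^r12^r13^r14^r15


s1=1, s2=0, s3=0, s4=1

Syndrome = 9 (error at position 9)


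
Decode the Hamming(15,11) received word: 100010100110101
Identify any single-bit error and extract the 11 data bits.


Syndrome = 0: no error detected

Data: 01010110101 (no errors)


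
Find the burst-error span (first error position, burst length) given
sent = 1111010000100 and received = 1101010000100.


XOR: 0010000000000

Burst at position 2, length 1


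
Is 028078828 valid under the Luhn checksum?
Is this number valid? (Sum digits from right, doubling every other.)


Luhn sum = 46
46 mod 10 = 6

Invalid (Luhn sum mod 10 = 6)


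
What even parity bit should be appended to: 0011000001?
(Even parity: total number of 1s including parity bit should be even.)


Number of 1s in data: 3
Parity bit: 1

1


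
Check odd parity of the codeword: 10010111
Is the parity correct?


Number of 1s: 5

Yes, parity is correct (5 ones)


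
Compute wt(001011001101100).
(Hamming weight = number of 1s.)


Counting 1s in 001011001101100

7


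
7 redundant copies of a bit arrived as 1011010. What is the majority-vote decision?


Ones: 4 out of 7
Threshold: 4

1 (4/7 voted 1)


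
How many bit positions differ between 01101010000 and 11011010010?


XOR: 10110000010
Count of 1s: 4

4


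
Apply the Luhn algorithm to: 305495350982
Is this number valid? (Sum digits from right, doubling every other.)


Luhn sum = 54
54 mod 10 = 4

Invalid (Luhn sum mod 10 = 4)


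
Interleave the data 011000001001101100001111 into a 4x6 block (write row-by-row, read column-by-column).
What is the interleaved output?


Matrix:
  011000
  001001
  101100
  001111
Read columns: 001010001111001100010101

001010001111001100010101


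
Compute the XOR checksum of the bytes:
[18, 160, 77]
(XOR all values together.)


XOR chain: 18 ^ 160 ^ 77 = 255

255


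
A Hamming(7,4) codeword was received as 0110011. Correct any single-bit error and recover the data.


Syndrome = 0: no error detected

Data: 1011 (no errors)


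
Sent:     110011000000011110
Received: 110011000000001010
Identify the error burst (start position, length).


XOR: 000000000000010100

Burst at position 13, length 3


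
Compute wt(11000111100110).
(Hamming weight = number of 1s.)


Counting 1s in 11000111100110

8


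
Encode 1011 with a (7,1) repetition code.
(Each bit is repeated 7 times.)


Each bit -> 7 copies

1111111000000011111111111111


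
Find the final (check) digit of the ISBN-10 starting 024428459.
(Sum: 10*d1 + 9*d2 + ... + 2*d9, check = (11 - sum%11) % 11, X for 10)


Weighted sum: 179
179 mod 11 = 3

Check digit: 8


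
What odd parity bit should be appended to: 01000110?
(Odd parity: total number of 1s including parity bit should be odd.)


Number of 1s in data: 3
Parity bit: 0

0


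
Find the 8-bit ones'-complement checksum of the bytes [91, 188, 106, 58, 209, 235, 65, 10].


Sum = 962 mod 256 = 194
Complement = 61

61


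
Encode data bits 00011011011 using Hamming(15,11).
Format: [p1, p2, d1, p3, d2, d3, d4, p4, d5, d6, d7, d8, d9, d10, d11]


Parity bits: p1=0, p2=0, p3=0, p4=1

000000111011011


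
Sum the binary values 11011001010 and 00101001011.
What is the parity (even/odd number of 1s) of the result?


11011001010 = 1738
00101001011 = 331
Sum = 2069 = 100000010101
1s count = 4

even parity (4 ones in 100000010101)


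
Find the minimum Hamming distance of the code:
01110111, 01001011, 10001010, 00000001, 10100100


Comparing all pairs, minimum distance: 3
Can detect 2 errors, correct 1 errors

3


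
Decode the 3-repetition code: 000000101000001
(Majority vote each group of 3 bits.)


Groups: 000, 000, 101, 000, 001
Majority votes: 00100

00100


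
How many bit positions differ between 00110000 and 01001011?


XOR: 01111011
Count of 1s: 6

6


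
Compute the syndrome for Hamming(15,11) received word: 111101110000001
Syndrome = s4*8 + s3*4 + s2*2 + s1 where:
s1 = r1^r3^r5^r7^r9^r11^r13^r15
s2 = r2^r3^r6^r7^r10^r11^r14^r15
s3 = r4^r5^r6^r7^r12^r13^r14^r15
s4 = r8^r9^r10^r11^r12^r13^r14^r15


s1=0, s2=1, s3=0, s4=0

Syndrome = 2 (error at position 2)


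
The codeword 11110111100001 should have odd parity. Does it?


Number of 1s: 9

Yes, parity is correct (9 ones)


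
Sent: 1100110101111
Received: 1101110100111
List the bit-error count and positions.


XOR: 0001000001000

2 error(s) at position(s): 3, 9


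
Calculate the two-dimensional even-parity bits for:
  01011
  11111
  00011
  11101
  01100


Row parities: 11000
Column parities: 00110

Row P: 11000, Col P: 00110, Corner: 0


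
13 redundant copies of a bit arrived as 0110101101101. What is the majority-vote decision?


Ones: 8 out of 13
Threshold: 7

1 (8/13 voted 1)


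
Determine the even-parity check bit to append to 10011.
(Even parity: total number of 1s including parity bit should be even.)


Number of 1s in data: 3
Parity bit: 1

1


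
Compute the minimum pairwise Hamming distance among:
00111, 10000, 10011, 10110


Comparing all pairs, minimum distance: 2
Can detect 1 errors, correct 0 errors

2


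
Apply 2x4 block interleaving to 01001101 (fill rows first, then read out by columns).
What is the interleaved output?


Matrix:
  0100
  1101
Read columns: 01110001

01110001


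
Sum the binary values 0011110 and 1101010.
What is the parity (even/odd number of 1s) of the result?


0011110 = 30
1101010 = 106
Sum = 136 = 10001000
1s count = 2

even parity (2 ones in 10001000)


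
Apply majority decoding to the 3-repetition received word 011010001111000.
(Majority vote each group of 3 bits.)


Groups: 011, 010, 001, 111, 000
Majority votes: 10010

10010


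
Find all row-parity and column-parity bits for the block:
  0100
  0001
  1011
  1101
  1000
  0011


Row parities: 111110
Column parities: 1000

Row P: 111110, Col P: 1000, Corner: 1


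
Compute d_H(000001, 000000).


XOR: 000001
Count of 1s: 1

1


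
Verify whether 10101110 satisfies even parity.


Number of 1s: 5

No, parity error (5 ones)


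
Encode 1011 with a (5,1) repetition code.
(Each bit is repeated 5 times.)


Each bit -> 5 copies

11111000001111111111


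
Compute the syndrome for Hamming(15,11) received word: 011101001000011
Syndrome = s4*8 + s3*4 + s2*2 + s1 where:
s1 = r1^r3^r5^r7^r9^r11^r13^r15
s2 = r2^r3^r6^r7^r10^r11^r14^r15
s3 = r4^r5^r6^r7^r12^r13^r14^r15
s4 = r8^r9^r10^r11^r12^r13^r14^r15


s1=1, s2=1, s3=0, s4=1

Syndrome = 11 (error at position 11)


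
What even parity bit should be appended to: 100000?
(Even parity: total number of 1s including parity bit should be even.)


Number of 1s in data: 1
Parity bit: 1

1


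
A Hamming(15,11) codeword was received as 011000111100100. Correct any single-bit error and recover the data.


Syndrome = 0: no error detected

Data: 10011100100 (no errors)


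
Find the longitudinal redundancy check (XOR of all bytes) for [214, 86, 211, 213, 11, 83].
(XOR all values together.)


XOR chain: 214 ^ 86 ^ 211 ^ 213 ^ 11 ^ 83 = 222

222


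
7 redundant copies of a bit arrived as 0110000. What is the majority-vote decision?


Ones: 2 out of 7
Threshold: 4

0 (2/7 voted 1)


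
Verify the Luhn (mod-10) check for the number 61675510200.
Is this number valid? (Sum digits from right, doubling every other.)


Luhn sum = 28
28 mod 10 = 8

Invalid (Luhn sum mod 10 = 8)


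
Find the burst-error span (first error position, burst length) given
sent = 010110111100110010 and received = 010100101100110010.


XOR: 000010010000000000

Burst at position 4, length 4


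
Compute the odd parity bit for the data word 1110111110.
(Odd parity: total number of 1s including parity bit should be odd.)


Number of 1s in data: 8
Parity bit: 1

1


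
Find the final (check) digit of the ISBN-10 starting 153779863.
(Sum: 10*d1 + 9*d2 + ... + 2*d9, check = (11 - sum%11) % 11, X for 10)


Weighted sum: 271
271 mod 11 = 7

Check digit: 4


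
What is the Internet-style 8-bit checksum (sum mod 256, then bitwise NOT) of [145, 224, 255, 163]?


Sum = 787 mod 256 = 19
Complement = 236

236


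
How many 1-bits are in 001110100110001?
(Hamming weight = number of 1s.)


Counting 1s in 001110100110001

7


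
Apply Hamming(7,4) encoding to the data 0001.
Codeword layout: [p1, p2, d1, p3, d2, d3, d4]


Parity bits: p1=1, p2=1, p3=1

1101001


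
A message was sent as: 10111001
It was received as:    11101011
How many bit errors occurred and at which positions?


XOR: 01010010

3 error(s) at position(s): 1, 3, 6


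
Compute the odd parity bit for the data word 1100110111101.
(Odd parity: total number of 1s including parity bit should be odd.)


Number of 1s in data: 9
Parity bit: 0

0


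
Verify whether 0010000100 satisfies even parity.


Number of 1s: 2

Yes, parity is correct (2 ones)


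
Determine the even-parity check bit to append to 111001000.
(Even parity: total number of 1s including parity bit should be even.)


Number of 1s in data: 4
Parity bit: 0

0


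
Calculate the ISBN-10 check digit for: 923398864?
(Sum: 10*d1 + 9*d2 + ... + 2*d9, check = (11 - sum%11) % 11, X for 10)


Weighted sum: 305
305 mod 11 = 8

Check digit: 3


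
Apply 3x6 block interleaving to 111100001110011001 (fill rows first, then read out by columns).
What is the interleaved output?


Matrix:
  111100
  001110
  011001
Read columns: 100101111110010001

100101111110010001


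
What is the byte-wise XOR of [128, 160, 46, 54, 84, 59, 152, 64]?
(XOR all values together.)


XOR chain: 128 ^ 160 ^ 46 ^ 54 ^ 84 ^ 59 ^ 152 ^ 64 = 143

143


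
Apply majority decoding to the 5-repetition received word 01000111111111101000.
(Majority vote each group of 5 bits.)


Groups: 01000, 11111, 11111, 01000
Majority votes: 0110

0110


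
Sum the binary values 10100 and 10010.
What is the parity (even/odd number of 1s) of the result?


10100 = 20
10010 = 18
Sum = 38 = 100110
1s count = 3

odd parity (3 ones in 100110)


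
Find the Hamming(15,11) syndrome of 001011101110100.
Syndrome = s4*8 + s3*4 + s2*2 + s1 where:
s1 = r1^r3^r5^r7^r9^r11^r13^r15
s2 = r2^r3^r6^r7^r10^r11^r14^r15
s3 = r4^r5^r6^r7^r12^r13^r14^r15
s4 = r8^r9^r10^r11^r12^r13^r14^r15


s1=0, s2=1, s3=0, s4=0

Syndrome = 2 (error at position 2)


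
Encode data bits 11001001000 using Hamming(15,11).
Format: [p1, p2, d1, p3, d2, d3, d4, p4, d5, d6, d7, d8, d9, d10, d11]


Parity bits: p1=1, p2=1, p3=0, p4=0

111010001001000


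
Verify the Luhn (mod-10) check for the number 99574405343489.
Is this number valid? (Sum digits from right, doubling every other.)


Luhn sum = 79
79 mod 10 = 9

Invalid (Luhn sum mod 10 = 9)


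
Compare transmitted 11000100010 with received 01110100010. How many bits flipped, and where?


XOR: 10110000000

3 error(s) at position(s): 0, 2, 3


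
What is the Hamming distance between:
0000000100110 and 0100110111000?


XOR: 0100110011110
Count of 1s: 7

7


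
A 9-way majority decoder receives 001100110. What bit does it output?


Ones: 4 out of 9
Threshold: 5

0 (4/9 voted 1)


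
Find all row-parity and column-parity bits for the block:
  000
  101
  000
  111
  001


Row parities: 00011
Column parities: 011

Row P: 00011, Col P: 011, Corner: 0


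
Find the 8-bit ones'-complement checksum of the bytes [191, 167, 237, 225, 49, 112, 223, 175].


Sum = 1379 mod 256 = 99
Complement = 156

156


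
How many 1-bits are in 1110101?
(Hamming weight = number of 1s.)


Counting 1s in 1110101

5


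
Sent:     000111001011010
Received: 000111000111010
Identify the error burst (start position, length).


XOR: 000000001100000

Burst at position 8, length 2


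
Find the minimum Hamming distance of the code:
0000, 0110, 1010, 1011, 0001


Comparing all pairs, minimum distance: 1
Can detect 0 errors, correct 0 errors

1


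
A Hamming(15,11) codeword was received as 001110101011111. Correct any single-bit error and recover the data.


Syndrome = 7: error at position 7

Data: 11001011111 (corrected bit 7)


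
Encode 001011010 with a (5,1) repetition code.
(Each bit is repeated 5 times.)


Each bit -> 5 copies

000000000011111000001111111111000001111100000
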